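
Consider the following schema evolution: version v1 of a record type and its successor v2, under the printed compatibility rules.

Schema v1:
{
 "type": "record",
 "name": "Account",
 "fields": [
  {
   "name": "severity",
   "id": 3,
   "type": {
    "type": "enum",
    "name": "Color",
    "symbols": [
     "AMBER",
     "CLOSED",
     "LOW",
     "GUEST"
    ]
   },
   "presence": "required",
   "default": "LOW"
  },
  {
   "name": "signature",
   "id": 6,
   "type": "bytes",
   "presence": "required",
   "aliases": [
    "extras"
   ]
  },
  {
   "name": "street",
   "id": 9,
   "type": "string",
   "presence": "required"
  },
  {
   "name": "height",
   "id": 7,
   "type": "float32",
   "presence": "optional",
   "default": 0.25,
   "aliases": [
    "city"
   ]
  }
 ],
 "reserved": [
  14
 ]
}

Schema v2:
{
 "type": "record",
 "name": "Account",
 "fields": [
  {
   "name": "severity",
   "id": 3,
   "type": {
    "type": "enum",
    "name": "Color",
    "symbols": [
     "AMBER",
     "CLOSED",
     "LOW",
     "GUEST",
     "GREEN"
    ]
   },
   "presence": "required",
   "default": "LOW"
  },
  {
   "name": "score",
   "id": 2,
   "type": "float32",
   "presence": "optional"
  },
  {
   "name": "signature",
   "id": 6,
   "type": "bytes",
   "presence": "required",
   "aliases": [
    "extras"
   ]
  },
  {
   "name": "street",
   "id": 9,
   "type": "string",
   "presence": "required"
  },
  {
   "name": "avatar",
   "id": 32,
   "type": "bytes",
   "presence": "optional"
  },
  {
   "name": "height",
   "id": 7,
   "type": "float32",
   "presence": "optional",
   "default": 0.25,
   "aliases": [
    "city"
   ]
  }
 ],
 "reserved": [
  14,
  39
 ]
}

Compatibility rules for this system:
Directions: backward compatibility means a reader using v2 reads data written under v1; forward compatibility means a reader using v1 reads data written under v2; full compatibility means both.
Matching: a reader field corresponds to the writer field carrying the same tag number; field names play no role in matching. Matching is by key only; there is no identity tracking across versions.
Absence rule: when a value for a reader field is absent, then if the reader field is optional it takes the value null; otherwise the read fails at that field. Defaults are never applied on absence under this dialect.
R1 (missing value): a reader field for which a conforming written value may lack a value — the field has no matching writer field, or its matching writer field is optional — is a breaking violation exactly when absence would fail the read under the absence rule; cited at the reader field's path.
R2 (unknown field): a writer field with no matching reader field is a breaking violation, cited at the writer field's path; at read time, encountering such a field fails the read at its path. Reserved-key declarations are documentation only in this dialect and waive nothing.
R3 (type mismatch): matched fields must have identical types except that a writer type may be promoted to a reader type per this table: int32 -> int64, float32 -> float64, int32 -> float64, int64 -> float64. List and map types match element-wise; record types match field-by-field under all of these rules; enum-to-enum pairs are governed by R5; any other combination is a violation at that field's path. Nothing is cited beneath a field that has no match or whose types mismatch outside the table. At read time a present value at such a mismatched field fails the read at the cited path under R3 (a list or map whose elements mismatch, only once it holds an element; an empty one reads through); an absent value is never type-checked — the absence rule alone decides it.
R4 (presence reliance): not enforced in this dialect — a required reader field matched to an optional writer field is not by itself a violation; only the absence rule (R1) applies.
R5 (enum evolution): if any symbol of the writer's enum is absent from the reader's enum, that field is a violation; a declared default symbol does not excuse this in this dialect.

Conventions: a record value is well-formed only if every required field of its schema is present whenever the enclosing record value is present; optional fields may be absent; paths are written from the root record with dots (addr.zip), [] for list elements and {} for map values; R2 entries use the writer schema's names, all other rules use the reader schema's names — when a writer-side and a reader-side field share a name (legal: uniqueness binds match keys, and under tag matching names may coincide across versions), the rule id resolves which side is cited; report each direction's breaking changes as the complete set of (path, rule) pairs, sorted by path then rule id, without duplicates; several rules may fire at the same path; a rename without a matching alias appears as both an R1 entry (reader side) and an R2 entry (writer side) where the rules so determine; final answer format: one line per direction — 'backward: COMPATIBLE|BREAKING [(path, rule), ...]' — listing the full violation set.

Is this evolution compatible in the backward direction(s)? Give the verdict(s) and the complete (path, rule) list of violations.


in Account below, arrows point writer -> reader
backward pass over Account, reader schema v2, writer schema v1:
  writer required, Color -> Color: reader severity maps from writer severity
  score: no writer-side match
  writer required, bytes -> bytes: reader signature maps from writer signature
  writer required, string -> string: reader street maps from writer street
  avatar: no writer-side match
  writer optional, float32 -> float32: reader height maps from writer height
  nothing fires on Account: backward is COMPATIBLE
the other Account changes do not affect what is asked:
  added field avatar to record Account: optional bytes, tag 32 (in v2 it sits immediately before height) -> matters only for Account's forward compatibility — outside the asked direction
  added field score to record Account: optional float32, tag 2 (in v2 it sits immediately before signature) -> matters only for Account's forward compatibility — outside the asked direction
  enum Color (field severity in record Account): symbol GREEN added -> matters only for Account's forward compatibility — outside the asked direction

backward: COMPATIBLE []


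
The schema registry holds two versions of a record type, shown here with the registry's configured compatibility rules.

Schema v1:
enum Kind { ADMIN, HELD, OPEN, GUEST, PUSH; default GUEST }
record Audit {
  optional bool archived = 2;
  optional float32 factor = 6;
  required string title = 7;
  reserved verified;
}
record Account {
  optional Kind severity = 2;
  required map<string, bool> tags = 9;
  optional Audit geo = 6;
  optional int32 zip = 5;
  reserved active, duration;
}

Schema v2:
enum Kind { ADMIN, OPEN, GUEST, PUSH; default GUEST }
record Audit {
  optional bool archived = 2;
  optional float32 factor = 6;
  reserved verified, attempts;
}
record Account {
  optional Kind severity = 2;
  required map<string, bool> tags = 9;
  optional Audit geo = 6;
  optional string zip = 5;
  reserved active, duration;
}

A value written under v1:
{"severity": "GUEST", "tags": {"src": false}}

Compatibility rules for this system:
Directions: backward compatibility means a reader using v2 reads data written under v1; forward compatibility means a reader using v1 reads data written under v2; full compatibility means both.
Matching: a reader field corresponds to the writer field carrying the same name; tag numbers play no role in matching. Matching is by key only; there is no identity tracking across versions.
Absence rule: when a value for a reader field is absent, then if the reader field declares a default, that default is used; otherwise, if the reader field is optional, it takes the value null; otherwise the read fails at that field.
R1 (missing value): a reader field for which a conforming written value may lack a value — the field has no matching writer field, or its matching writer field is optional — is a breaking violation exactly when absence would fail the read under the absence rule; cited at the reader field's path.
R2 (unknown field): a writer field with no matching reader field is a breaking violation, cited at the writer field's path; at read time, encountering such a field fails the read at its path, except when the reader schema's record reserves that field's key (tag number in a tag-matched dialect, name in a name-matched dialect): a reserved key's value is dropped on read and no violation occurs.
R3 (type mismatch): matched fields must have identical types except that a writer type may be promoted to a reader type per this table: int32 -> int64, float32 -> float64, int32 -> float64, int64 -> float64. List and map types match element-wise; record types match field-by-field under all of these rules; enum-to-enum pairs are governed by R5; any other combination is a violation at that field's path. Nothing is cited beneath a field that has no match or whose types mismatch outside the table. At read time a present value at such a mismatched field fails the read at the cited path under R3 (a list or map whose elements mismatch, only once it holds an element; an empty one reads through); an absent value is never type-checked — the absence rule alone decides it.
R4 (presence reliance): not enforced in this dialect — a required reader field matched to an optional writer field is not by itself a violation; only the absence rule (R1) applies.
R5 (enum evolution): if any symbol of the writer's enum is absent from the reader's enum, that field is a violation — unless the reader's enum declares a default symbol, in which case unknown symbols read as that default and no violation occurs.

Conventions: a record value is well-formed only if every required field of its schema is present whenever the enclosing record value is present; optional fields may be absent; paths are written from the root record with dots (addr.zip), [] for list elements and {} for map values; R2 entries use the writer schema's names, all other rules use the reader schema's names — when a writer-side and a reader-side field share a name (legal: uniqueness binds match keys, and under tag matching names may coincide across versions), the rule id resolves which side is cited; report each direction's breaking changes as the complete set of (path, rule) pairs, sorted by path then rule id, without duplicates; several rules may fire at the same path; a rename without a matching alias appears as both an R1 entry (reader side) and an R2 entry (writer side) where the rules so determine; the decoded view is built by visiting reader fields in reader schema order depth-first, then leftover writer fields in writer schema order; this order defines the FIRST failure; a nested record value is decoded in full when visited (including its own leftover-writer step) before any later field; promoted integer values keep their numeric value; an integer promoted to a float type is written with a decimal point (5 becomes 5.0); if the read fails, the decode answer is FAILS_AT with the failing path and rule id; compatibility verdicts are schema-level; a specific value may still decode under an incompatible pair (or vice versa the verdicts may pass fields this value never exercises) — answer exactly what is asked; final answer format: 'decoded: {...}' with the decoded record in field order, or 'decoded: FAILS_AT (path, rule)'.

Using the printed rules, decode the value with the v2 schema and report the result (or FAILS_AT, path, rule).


each type pair in Account: writer, then reader
decode walk for Account under reader schema v2:
  severity := "GUEST"
  tags := {"src": false}
  geo := null (absent, optional -> null)
  zip := null (absent, optional -> null)
  => decoded: {"severity": "GUEST", "tags": {"src": false}, "geo": null, "zip": null}
remaining Account differences; none change what is asked:
  field zip in record Account: type int32 changed to string -> shifts the Account verdicts, not this decode
  enum Kind (field severity in record Account): symbol HELD removed -> no rule fires on it and the decoded Account view is identical with or without it
  removed field title from record Audit -> shifts the Account verdicts, not this decode

decoded: {"severity": "GUEST", "tags": {"src": false}, "geo": null, "zip": null}


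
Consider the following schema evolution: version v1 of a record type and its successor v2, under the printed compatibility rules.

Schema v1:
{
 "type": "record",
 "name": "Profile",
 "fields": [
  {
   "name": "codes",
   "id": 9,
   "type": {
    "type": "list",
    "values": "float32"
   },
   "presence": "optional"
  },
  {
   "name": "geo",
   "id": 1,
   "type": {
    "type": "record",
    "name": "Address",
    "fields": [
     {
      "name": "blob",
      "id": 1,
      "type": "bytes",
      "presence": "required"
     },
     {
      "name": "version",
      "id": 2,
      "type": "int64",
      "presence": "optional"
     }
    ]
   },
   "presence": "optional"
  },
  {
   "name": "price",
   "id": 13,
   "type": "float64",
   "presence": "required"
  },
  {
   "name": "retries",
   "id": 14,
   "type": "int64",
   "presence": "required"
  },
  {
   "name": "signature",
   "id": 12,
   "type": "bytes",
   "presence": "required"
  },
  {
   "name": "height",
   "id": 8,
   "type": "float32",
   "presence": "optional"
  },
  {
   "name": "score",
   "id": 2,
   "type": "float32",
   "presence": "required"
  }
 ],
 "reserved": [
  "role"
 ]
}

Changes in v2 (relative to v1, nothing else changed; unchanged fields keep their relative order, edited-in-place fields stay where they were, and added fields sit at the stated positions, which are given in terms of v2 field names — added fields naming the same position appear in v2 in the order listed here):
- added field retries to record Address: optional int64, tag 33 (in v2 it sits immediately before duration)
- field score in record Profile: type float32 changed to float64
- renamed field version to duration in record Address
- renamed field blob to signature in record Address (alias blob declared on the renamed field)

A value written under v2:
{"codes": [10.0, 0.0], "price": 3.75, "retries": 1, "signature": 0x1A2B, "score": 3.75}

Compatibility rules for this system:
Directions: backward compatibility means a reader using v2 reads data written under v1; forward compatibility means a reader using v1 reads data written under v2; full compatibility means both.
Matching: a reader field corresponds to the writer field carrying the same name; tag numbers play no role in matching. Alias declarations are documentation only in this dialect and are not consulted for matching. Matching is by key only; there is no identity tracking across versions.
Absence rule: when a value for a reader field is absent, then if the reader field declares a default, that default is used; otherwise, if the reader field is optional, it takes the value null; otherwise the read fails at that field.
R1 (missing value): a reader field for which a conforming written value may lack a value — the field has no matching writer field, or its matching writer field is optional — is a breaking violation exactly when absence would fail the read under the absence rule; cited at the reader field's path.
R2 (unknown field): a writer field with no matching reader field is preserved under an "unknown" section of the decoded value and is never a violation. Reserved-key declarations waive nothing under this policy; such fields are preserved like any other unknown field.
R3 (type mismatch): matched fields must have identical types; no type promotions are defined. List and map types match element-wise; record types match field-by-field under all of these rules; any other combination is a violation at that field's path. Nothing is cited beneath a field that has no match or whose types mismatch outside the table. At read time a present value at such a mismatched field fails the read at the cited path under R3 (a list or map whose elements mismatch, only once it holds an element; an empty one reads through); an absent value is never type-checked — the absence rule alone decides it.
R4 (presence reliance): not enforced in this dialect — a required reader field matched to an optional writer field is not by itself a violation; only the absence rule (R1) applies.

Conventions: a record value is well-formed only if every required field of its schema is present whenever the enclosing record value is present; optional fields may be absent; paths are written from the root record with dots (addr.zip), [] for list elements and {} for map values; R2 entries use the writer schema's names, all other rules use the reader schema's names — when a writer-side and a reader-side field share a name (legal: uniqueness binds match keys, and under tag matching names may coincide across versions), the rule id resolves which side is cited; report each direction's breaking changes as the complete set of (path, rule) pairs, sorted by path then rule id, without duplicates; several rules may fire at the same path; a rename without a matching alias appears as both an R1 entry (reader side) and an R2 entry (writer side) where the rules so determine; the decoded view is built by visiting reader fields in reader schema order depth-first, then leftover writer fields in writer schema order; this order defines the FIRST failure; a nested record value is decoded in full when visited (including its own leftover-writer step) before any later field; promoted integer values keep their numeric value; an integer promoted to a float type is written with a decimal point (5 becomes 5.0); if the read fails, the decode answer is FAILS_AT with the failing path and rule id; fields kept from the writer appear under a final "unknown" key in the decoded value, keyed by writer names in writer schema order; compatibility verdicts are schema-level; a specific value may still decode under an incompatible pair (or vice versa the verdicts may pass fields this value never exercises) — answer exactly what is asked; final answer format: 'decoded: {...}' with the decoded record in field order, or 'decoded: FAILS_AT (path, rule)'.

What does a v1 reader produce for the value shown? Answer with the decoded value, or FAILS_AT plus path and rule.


in Profile below, arrows point writer -> reader
decoding the Profile value with the v1 reader:
  codes := [10.0, 0.0]
  geo := null (absent, optional -> null)
  price := 3.75
  retries := 1
  signature := 0x1A2B
  height := null (absent, optional -> null)
  read fails at score under R3
  => FAILS_AT (score, R3)
checking off the Profile differences that do not matter here:
  added field retries to record Address: optional int64, tag 33 (in v2 it sits immediately before duration) -> fires no rule on Profile under this dialect and leaves the result unchanged
  renamed field version to duration in record Address -> fires no rule on Profile under this dialect and leaves the result unchanged
  renamed field blob to signature in record Address (alias blob declared on the renamed field) -> matters for Profile compatibility verdicts, not for this value's decode

decoded: FAILS_AT (score, R3)


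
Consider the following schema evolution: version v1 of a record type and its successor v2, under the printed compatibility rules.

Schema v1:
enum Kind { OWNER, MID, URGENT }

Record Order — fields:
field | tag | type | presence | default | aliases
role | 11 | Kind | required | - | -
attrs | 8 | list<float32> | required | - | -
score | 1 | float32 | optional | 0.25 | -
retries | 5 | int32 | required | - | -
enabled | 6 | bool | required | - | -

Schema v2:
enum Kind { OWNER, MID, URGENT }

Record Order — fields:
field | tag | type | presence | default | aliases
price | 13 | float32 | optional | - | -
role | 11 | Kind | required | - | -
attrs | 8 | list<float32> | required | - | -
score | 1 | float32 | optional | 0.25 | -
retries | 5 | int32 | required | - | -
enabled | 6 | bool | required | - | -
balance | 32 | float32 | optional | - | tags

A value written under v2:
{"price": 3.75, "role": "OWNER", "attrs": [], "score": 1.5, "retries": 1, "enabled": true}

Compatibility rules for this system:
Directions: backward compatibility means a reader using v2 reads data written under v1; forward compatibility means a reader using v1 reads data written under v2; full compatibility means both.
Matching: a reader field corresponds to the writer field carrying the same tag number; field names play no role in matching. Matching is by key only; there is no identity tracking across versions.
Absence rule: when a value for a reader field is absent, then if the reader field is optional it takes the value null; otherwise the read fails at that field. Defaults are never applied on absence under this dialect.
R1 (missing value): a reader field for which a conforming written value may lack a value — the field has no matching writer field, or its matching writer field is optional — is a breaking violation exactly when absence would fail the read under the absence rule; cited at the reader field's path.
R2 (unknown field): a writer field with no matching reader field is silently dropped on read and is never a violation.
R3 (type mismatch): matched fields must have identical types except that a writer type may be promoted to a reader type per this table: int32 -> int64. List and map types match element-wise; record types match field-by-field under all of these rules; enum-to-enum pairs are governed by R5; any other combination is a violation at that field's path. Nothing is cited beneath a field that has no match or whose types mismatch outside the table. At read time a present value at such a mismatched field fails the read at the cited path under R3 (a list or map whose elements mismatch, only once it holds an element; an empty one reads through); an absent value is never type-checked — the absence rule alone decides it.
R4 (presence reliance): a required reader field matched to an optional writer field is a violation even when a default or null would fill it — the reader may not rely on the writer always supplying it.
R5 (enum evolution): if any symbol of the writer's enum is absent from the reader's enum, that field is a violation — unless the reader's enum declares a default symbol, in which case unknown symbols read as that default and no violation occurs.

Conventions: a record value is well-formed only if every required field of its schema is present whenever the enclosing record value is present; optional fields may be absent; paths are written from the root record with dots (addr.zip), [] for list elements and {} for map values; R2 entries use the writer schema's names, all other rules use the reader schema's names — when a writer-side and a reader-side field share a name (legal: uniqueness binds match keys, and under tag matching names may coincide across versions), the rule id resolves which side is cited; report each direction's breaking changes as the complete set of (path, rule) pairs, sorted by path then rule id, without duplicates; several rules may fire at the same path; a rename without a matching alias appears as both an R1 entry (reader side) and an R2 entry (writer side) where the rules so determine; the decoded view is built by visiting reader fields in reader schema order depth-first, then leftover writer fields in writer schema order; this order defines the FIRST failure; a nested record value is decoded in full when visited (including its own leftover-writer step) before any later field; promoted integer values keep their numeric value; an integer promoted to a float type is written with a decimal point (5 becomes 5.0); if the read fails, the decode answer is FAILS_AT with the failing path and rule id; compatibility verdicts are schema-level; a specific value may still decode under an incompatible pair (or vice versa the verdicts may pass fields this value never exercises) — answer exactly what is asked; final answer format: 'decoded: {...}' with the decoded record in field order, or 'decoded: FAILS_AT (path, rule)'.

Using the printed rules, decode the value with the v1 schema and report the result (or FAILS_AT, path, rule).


the writer's type comes first in each Order pair
decode walk for Order under reader schema v1:
  role := "OWNER"
  attrs := []
  score := 1.5
  retries := 1
  enabled := true
  writer price: unmatched, discarded
  => decoded: {"role": "OWNER", "attrs": [], "score": 1.5, "retries": 1, "enabled": true}
the other Order changes do not affect what is asked:
  added field balance to record Order: optional float32, tag 32 (in v2 it sits last) -> fires no rule on Order under this dialect and leaves the result unchanged
  added field price to record Order: optional float32, tag 13 (in v2 it sits immediately before role) -> fires no rule on Order under this dialect and leaves the result unchanged

decoded: {"role": "OWNER", "attrs": [], "score": 1.5, "retries": 1, "enabled": true}


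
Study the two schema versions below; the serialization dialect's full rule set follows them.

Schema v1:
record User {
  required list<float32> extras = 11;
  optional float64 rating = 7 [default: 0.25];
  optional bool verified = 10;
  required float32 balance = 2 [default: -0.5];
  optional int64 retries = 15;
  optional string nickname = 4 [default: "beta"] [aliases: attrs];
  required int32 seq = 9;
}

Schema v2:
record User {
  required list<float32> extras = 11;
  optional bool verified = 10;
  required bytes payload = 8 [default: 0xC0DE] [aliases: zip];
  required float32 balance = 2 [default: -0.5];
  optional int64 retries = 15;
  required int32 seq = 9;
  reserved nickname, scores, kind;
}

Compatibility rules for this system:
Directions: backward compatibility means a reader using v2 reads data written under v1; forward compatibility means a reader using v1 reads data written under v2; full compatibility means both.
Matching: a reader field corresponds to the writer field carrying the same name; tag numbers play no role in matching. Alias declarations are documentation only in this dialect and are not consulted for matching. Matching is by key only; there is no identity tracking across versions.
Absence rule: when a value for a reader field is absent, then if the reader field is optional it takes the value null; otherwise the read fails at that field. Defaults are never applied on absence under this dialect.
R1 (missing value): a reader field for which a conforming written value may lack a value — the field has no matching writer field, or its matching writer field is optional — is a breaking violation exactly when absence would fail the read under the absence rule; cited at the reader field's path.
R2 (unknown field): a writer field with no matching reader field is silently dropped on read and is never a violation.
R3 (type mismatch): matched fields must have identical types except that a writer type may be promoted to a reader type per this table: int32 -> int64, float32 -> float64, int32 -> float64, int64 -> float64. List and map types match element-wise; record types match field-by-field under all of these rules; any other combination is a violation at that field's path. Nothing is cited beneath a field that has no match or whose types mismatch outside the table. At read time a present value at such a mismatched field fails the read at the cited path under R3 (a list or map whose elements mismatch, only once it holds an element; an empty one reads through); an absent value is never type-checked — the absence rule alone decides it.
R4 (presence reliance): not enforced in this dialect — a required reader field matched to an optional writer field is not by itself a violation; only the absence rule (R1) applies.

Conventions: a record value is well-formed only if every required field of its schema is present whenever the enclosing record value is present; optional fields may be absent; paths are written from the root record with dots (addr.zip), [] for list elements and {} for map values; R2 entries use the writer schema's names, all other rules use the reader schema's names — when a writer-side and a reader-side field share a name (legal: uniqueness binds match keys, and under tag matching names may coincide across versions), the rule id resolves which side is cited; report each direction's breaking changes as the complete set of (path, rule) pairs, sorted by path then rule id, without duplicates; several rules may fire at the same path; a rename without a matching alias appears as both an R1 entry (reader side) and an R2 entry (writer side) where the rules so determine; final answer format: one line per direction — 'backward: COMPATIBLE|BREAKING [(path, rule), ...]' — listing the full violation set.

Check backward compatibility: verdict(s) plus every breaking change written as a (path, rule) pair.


the writer's type comes first in each User pair
backward for User (reader v2, writer v1):
  list<float32> -> list<float32>, writer required: extras aligns to extras
  bool -> bool, writer optional: verified aligns to verified
  payload: no writer match
  float32 -> float32, writer required: balance aligns to balance
  int64 -> int64, writer optional: retries aligns to retries
  int32 -> int32, writer required: seq aligns to seq
  writer field rating has no reader counterpart
  writer field nickname has no reader counterpart
  violation R1 at payload
  backward on User therefore BREAKING (1)
diffs on User not affecting the asked answer:
  removed field rating from record User -> fires no rule on User, leaving the asked answer as it is
  removed field nickname from record User (its key "nickname" joins the reserved list) -> fires no rule on User, leaving the asked answer as it is

backward: BREAKING [(payload, R1)]


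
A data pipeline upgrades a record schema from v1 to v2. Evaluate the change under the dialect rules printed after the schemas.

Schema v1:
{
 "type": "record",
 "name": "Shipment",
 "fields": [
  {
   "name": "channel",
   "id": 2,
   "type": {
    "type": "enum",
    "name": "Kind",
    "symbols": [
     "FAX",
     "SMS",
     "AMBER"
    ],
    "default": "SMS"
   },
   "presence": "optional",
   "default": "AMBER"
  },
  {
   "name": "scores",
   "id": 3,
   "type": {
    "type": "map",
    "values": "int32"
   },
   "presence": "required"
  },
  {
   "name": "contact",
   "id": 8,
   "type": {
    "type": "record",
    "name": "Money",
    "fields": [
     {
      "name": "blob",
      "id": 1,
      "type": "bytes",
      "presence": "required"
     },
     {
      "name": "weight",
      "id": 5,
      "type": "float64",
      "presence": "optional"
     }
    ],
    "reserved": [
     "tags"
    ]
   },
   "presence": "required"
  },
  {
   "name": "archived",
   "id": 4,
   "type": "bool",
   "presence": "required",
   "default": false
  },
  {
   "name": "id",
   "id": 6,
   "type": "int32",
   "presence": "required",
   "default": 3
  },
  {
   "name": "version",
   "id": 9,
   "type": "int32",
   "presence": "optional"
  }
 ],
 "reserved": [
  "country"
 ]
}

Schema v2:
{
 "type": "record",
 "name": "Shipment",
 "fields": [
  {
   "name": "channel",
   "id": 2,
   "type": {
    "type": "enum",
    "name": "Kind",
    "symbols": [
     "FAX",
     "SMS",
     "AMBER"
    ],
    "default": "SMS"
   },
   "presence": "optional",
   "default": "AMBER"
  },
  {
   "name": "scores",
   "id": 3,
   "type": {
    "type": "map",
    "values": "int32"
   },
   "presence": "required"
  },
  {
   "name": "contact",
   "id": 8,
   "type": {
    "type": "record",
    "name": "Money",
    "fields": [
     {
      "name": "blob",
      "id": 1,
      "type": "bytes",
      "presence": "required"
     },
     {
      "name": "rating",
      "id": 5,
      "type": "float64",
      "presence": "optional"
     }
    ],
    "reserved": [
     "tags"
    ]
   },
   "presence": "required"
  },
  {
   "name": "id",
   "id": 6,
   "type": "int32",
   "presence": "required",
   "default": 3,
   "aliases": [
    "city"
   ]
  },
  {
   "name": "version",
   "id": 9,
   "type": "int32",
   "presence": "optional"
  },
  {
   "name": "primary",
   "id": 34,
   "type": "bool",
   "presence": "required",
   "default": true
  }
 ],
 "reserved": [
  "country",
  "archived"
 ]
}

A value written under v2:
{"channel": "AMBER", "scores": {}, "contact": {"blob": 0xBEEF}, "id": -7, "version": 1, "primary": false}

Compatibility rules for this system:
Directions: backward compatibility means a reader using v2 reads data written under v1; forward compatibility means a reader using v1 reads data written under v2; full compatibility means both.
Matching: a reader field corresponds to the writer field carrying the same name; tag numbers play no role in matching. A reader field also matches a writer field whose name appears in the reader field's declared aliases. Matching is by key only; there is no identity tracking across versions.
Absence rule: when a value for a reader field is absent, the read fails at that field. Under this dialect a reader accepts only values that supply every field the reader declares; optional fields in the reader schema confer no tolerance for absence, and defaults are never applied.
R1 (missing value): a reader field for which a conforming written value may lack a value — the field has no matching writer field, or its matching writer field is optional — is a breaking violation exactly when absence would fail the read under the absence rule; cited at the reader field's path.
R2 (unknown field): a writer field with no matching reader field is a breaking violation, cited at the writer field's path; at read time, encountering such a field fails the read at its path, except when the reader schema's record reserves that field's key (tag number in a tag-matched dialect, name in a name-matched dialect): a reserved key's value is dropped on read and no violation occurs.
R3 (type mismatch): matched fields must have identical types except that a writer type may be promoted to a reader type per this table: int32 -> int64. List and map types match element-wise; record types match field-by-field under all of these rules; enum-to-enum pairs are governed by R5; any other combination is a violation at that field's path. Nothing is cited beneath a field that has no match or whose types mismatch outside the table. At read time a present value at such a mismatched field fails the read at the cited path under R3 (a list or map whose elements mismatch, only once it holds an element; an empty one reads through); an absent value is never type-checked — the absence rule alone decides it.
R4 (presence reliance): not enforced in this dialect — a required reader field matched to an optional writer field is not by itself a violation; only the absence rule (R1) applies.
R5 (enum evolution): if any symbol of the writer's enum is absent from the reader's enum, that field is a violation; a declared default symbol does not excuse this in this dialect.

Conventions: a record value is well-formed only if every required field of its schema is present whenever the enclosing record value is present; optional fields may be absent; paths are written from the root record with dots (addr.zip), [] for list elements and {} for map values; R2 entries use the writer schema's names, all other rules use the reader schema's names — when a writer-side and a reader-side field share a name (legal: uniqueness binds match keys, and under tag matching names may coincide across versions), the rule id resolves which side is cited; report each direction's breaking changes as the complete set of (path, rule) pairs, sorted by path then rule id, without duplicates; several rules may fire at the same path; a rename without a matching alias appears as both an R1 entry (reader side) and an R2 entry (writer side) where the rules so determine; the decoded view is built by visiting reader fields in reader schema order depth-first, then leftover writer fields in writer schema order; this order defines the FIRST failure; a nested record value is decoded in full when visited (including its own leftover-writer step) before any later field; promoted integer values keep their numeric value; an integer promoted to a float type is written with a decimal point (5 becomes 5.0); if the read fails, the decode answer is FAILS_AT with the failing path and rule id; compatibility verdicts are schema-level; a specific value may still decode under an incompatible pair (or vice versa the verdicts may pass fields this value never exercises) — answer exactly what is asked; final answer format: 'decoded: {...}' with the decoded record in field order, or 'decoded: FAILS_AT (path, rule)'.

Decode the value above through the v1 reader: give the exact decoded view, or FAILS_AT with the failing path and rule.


each type pair in Shipment: writer, then reader
decoding the Shipment value with the v1 reader:
  channel := "AMBER"
  scores := {}
  contact.blob := 0xBEEF
  read fails at contact.weight under R1 (no fill)
  => FAILS_AT (contact.weight, R1)
ruling out the remaining Shipment differences:
  added field primary to record Shipment: required bool, tag 34, default true (in v2 it sits last) -> matters for Shipment compatibility verdicts, not for this value's decode
  removed field archived from record Shipment (its key "archived" joins the reserved list) -> matters for Shipment compatibility verdicts, not for this value's decode

decoded: FAILS_AT (contact.weight, R1)


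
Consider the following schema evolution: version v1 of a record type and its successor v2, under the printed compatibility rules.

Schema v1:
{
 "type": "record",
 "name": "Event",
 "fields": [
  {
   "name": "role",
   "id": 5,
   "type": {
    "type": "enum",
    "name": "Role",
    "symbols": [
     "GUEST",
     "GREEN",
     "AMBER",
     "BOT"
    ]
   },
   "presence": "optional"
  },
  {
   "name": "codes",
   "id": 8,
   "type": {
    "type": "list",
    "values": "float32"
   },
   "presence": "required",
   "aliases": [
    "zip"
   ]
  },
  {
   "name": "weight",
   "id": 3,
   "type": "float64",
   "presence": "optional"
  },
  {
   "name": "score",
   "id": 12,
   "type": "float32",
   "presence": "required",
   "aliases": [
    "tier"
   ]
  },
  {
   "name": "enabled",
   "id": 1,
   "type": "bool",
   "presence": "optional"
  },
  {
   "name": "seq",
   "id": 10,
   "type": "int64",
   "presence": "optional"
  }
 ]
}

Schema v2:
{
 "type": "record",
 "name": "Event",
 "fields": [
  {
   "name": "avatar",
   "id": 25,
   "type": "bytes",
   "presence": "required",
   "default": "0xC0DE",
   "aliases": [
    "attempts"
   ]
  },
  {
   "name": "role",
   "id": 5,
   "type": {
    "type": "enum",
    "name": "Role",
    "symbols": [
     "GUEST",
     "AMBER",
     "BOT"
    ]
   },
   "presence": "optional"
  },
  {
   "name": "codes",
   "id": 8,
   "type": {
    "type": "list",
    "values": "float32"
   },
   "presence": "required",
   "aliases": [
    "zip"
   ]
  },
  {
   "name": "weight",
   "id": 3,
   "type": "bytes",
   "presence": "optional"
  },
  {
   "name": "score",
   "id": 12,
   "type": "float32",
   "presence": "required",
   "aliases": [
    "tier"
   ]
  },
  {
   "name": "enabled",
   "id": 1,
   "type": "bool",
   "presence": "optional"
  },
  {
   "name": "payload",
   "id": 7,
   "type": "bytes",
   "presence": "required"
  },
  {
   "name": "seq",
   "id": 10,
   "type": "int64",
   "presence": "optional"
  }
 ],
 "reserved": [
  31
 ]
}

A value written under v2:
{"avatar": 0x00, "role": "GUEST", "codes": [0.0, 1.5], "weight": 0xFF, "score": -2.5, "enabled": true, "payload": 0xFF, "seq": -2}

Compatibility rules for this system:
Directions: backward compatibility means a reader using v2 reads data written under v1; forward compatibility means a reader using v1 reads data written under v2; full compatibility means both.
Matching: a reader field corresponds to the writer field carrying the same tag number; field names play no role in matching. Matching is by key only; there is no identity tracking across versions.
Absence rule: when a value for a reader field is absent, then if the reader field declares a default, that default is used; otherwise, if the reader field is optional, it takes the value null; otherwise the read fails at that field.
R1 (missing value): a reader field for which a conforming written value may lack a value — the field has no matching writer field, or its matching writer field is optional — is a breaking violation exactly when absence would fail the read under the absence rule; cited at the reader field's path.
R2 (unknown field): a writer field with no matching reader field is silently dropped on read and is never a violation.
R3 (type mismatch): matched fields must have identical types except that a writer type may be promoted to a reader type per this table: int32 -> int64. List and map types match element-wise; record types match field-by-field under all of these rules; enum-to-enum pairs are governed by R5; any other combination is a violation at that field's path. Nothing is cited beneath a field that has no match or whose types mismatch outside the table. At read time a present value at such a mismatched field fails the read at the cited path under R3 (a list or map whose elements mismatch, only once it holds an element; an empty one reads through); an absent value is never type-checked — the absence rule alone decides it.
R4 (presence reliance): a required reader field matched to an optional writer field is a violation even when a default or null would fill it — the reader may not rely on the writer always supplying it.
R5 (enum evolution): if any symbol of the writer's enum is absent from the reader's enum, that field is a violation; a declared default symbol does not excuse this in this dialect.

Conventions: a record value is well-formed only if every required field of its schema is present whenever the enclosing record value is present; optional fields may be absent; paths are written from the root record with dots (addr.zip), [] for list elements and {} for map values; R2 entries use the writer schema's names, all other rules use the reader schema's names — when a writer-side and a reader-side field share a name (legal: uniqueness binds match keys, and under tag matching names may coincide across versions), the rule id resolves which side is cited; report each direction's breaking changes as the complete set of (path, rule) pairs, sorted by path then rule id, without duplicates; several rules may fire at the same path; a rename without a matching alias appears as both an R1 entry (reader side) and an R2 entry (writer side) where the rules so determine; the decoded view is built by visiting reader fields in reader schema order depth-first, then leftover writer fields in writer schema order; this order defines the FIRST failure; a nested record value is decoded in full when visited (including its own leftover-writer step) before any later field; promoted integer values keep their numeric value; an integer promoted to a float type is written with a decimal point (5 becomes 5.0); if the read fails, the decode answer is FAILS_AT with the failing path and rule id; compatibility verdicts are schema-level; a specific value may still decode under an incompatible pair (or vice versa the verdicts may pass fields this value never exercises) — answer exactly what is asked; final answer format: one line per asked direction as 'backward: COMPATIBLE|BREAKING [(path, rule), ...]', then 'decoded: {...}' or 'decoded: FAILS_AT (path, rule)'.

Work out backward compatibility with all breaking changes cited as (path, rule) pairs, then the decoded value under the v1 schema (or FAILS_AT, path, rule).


the writer's type comes first in each Event pair
checking backward for Event: reader v2 against writer v1:
  avatar: no writer match
  role: Role -> Role, writer optional; from role
  codes: list<float32> -> list<float32>, writer required; from codes
  weight: float64 -> bytes, writer optional; from weight
  score: float32 -> float32, writer required; from score
  enabled: bool -> bool, writer optional; from enabled
  payload: no writer match
  seq: int64 -> int64, writer optional; from seq
  rule R1 violated at payload
  rule R5 violated at role
  rule R3 violated at weight
  => backward verdict for Event: BREAKING, 3 violation(s)
decoding the Event value with the v1 reader:
  role := "GUEST"
  codes := [0.0, 1.5]
  read fails at weight under R3
  => FAILS_AT (weight, R3)
checking off the Event differences that do not matter here:
  added field avatar to record Event: required bytes, tag 25, default 0xC0DE (in v2 it sits immediately before role) -> inert for the asked Event verdict: nothing fires

backward: BREAKING [(payload, R1), (role, R5), (weight, R3)]; decoded: FAILS_AT (weight, R3)
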